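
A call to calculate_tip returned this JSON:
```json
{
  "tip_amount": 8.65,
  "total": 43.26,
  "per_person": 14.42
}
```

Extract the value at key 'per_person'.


14.42


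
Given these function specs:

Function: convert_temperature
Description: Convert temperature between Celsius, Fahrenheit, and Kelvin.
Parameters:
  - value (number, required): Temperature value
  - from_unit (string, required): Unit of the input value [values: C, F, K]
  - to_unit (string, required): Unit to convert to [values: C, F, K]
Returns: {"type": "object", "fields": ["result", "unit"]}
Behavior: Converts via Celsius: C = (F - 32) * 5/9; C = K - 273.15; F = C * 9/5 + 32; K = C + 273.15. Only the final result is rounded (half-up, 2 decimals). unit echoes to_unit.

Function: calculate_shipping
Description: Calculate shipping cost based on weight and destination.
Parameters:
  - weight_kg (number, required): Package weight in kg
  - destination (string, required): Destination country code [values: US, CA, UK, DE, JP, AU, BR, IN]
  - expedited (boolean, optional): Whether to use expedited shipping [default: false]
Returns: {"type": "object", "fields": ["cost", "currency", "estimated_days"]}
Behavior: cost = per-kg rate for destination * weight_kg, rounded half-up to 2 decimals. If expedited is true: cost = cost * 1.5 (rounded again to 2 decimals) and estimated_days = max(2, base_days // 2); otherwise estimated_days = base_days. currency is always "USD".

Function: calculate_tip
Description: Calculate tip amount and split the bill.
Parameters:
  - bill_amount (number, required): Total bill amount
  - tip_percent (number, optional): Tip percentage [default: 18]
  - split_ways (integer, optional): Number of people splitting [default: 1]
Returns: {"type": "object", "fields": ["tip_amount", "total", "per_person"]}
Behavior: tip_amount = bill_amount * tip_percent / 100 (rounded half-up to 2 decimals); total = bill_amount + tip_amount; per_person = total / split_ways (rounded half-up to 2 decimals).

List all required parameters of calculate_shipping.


Parameters of calculate_shipping and their required/optional flag:
  weight_kg: required
  destination: required
  expedited: optional
destination, weight_kg


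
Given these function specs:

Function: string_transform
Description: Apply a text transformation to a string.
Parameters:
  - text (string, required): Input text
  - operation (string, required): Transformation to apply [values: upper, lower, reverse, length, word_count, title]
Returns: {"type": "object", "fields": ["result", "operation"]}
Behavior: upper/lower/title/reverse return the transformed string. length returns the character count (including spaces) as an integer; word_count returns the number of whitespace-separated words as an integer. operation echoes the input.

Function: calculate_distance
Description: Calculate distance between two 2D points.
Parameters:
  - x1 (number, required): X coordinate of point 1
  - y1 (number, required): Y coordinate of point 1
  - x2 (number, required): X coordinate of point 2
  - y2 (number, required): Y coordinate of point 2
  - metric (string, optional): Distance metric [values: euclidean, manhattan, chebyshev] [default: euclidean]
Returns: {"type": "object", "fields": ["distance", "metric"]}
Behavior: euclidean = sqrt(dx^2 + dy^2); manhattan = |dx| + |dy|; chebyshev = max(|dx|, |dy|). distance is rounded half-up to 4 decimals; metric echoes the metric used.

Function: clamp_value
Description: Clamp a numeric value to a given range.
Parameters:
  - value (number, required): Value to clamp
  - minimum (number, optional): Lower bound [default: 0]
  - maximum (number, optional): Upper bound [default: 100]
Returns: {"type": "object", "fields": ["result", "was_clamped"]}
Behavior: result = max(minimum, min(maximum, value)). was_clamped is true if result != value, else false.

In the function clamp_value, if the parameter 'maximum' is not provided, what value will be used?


The clamp_value spec declares:
  - maximum (number, optional): Upper bound [default: 100]
Default:
100


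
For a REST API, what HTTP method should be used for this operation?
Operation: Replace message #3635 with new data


GET = read, POST = create, PUT = update/replace, DELETE = remove
This operation is an update/replace.
PUT


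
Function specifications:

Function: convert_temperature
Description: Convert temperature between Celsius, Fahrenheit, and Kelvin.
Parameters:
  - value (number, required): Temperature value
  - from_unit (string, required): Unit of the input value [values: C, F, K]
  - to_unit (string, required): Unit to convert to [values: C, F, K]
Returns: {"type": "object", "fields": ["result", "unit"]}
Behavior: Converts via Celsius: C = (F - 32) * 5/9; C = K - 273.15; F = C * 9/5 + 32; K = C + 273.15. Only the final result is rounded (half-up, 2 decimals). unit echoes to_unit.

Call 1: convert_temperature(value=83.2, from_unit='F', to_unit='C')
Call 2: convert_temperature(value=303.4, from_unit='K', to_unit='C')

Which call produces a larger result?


Call 1:
  To C: (83.2 - 32) * 5/9 = 28.444444
  Target is C: 28.444444
  Round to 2 decimals: 28.44
  -> 28.44 C
Call 2:
  To C: 303.4 - 273.15 = 30.25
  Target is C: 30.25
  Round to 2 decimals: 30.25
  -> 30.25 C
Call 2 (30.25 C)


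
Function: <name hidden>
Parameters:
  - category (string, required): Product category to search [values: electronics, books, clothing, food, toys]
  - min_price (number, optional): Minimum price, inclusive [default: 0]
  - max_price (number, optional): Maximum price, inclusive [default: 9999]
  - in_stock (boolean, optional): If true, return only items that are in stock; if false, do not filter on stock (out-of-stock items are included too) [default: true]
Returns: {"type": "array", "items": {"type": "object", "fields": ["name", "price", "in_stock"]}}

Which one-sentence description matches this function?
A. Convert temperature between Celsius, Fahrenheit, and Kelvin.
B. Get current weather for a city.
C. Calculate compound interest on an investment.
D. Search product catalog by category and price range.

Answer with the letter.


Parameters category, min_price, max_price, in_stock and return "array" fit: Search product catalog by category and price range.
D


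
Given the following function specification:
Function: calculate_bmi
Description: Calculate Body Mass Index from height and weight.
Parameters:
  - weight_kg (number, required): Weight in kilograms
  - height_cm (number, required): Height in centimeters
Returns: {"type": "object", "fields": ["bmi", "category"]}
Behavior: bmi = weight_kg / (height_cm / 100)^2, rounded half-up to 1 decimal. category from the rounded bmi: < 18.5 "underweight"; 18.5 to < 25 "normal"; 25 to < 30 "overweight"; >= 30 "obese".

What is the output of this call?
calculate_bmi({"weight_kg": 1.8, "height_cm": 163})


height_m = 163 / 100 = 1.63
bmi = 1.8 / 1.63^2 = 1.8 / 2.6569 = 0.677481 -> 0.7
0.7 < 18.5 -> underweight
Output:
{"bmi": 0.7, "category": "underweight"}


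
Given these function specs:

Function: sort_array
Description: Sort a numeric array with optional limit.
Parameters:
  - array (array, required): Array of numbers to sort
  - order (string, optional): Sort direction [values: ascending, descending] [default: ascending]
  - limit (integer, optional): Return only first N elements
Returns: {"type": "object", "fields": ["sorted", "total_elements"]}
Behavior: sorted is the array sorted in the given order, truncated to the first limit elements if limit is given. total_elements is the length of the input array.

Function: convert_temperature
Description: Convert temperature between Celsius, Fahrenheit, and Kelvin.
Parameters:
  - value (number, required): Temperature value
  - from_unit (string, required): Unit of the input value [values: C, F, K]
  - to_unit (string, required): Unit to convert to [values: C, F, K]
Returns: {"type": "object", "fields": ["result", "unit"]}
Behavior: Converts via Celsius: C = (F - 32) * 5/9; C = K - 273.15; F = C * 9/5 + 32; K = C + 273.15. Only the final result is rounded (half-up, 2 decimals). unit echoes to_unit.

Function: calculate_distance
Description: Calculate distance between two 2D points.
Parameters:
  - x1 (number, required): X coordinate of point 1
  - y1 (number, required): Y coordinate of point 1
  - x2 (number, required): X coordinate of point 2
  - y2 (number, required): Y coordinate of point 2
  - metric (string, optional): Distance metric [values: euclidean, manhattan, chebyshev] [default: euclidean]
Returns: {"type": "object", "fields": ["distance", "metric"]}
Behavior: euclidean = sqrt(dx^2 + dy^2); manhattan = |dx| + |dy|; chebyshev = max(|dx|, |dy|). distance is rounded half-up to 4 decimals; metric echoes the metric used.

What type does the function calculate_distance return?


The calculate_distance spec declares Returns: {"type": "object", "fields": ["distance", "metric"]}
Type:
object


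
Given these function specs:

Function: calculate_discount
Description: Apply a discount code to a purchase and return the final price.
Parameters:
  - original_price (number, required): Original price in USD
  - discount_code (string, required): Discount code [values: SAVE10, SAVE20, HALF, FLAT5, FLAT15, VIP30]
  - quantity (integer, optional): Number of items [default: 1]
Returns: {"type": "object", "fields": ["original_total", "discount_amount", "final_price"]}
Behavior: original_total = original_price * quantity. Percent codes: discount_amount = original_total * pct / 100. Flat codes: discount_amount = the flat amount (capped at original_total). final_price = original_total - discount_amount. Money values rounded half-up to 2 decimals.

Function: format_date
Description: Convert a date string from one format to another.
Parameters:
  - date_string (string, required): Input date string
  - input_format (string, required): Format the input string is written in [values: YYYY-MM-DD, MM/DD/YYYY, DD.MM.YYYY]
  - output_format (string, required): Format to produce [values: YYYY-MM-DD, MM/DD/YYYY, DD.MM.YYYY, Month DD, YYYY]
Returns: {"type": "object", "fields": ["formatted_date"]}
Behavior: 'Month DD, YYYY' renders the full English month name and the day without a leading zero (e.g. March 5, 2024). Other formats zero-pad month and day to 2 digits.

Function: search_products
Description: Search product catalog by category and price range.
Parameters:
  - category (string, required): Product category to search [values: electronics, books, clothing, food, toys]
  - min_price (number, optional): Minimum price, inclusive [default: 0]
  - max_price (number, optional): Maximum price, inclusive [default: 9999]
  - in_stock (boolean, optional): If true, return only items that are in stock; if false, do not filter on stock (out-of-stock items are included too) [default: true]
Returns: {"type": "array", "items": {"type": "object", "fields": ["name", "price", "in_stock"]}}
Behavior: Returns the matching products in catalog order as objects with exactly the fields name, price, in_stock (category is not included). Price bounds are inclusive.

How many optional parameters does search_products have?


Parameters of search_products: category (required), min_price (optional), max_price (optional), in_stock (optional)
Optional count:
3


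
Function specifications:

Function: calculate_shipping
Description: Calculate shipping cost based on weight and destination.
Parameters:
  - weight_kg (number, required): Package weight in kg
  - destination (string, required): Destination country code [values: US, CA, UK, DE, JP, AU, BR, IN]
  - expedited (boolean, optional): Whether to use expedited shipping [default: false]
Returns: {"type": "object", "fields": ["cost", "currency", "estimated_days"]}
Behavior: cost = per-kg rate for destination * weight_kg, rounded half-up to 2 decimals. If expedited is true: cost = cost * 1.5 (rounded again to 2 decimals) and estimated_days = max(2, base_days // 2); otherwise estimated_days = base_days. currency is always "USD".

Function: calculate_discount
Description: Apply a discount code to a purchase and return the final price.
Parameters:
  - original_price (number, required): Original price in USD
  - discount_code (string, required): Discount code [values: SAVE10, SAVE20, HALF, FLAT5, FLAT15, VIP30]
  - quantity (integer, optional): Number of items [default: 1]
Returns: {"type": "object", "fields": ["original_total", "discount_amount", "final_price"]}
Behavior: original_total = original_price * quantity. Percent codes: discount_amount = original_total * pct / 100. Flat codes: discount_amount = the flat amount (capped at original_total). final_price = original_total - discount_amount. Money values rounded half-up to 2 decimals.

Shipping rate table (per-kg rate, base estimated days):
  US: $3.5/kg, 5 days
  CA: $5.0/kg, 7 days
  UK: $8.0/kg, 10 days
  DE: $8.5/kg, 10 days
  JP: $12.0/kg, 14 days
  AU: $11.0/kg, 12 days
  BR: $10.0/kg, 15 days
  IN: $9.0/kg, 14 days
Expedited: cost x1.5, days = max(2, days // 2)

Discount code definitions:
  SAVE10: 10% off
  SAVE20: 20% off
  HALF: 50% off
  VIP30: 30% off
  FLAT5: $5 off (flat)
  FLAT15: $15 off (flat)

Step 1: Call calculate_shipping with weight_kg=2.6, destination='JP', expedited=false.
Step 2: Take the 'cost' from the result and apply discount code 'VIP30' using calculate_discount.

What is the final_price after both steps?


Step 1: calculate_shipping(weight_kg=2.6, destination=JP, expedited=false)
  Rate for JP: $12.0/kg, base 14 days
  cost = 12.0 * 2.6 = 31.2 -> 31.20
  expedited not set/false: estimated_days = 14
  -> cost = 31.20 USD
Step 2: calculate_discount(original_price=31.2, discount_code=VIP30, quantity=1)
  original_total = 31.2 * 1 = 31.20
  VIP30 = 30% off: discount_amount = 31.20 * 30/100 = 9.36 -> 9.36
  final_price = 31.20 - 9.36 = 21.84
  -> final_price = 21.84
$21.84


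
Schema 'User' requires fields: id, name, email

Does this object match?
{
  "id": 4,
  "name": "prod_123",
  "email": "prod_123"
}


Checking required fields... All present.
Valid - all required fields present


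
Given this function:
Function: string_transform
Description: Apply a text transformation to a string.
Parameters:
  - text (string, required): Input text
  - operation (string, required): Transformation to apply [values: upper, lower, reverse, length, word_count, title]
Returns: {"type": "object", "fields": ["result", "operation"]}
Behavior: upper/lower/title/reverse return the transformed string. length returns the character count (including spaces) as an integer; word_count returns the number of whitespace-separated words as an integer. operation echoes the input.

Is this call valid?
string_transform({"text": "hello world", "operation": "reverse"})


Checking all required parameters present and types match... All valid.
Valid


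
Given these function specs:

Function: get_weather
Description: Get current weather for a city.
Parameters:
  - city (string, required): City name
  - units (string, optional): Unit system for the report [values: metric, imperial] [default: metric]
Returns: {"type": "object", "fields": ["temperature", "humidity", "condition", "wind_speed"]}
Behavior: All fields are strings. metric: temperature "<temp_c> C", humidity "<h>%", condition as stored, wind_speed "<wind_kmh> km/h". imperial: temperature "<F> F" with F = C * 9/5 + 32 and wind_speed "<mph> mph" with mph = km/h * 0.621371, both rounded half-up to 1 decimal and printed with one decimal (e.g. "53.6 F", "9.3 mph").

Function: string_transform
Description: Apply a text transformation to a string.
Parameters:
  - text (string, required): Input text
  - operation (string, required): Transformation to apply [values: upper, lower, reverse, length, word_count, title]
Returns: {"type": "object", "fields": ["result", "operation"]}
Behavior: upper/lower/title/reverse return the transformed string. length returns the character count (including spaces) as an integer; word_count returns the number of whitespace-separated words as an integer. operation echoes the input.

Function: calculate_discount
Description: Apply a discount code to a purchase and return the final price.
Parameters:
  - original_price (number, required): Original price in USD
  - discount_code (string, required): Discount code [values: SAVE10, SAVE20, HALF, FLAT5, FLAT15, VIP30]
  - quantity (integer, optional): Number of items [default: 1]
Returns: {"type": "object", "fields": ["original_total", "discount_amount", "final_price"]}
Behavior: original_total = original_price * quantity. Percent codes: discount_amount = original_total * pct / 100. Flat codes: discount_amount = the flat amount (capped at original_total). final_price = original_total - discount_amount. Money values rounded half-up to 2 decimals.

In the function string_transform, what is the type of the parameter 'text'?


The string_transform spec declares:
  - text (string, required): Input text
Type:
string


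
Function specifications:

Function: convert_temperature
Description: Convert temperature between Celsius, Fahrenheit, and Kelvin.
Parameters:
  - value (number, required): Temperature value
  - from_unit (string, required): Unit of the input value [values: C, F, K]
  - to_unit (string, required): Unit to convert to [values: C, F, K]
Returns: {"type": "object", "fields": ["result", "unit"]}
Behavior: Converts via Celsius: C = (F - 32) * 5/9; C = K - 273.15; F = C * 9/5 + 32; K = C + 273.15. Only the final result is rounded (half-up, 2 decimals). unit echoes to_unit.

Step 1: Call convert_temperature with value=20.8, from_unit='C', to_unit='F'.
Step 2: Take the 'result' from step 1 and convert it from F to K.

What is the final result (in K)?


Step 1: convert_temperature(value=20.8, from_unit=C, to_unit=F)
  Input already in C: 20.8
  To F: 20.8 * 9/5 + 32 = 69.44
  Round to 2 decimals: 69.44
  -> result = 69.44 F
Step 2: convert_temperature(value=69.44, from_unit=F, to_unit=K)
  To C: (69.44 - 32) * 5/9 = 20.8
  To K: 20.8 + 273.15 = 293.95
  Round to 2 decimals: 293.95
  -> result = 293.95 K
293.95 K


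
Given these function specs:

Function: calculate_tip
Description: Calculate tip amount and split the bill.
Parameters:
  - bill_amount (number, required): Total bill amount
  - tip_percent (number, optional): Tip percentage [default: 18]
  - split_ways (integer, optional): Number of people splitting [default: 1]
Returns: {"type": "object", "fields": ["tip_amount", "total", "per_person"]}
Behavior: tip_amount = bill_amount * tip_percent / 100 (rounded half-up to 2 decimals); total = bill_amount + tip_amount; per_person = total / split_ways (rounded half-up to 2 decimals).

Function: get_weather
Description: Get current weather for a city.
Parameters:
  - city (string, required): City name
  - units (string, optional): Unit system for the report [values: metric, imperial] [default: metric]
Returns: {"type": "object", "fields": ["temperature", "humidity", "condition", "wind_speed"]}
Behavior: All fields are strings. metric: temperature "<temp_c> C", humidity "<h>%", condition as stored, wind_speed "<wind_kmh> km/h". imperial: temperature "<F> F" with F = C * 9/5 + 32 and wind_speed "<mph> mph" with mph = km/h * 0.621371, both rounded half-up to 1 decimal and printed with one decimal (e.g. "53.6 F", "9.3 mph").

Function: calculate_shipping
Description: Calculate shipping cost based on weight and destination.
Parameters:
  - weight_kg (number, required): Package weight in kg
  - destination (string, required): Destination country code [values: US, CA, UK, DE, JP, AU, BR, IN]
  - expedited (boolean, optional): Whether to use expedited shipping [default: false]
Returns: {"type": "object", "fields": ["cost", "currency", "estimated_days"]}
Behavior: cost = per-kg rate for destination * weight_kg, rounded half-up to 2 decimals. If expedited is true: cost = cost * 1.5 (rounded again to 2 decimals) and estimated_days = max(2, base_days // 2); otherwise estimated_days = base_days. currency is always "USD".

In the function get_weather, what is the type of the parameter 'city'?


The get_weather spec declares:
  - city (string, required): City name
Type:
string


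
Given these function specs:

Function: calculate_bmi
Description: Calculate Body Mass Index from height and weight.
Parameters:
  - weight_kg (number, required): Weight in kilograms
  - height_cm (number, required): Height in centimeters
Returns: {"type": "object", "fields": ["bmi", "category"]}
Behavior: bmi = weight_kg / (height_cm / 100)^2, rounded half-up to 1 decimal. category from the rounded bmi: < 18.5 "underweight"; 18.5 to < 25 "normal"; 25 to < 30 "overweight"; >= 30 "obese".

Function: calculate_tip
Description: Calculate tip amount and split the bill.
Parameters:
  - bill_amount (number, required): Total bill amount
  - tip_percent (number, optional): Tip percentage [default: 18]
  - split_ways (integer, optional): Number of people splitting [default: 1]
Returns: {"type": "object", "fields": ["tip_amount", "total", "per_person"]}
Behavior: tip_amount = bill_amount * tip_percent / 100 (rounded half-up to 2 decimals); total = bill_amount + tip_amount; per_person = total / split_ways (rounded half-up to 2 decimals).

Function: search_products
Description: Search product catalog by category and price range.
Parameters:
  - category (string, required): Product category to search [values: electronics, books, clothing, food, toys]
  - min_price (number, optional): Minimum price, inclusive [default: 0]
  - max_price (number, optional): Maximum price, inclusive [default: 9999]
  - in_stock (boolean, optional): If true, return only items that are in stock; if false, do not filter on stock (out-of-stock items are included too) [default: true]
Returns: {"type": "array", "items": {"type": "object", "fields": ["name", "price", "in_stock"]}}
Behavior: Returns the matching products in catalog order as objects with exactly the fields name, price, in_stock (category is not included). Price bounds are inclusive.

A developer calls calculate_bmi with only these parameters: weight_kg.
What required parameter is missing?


Required parameters: weight_kg, height_cm
Provided: weight_kg
Missing: height_cm
height_cm


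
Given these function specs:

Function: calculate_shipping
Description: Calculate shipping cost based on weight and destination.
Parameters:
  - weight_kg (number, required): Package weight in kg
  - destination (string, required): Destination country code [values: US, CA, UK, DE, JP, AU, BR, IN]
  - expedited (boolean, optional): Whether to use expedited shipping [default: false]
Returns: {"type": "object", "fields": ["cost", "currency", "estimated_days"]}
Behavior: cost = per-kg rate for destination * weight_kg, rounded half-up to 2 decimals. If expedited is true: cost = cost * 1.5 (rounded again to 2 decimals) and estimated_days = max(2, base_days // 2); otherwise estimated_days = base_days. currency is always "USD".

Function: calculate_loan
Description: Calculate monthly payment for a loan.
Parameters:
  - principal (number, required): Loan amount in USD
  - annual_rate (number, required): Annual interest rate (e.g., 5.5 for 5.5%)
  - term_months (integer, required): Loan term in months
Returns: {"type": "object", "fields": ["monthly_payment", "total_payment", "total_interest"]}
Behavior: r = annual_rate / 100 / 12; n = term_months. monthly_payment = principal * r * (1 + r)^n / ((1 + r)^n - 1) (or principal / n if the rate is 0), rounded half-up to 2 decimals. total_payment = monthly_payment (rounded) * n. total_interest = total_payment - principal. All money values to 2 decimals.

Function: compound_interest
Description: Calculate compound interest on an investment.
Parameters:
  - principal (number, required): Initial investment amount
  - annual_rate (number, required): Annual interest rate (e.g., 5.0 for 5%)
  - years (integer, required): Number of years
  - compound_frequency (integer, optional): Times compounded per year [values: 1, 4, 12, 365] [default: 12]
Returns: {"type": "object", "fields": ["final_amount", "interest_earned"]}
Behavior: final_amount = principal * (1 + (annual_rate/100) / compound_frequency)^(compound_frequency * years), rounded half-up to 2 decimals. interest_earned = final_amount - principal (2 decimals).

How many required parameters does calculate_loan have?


Parameters of calculate_loan: principal (required), annual_rate (required), term_months (required)
Required count:
3


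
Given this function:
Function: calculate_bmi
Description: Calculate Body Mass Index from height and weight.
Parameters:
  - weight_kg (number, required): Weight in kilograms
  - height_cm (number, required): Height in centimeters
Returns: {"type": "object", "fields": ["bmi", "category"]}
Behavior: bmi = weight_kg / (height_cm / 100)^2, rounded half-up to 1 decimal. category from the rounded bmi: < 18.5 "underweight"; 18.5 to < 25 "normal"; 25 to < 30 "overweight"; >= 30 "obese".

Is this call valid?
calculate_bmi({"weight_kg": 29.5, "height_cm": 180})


Checking all required parameters present and types match... All valid.
Valid


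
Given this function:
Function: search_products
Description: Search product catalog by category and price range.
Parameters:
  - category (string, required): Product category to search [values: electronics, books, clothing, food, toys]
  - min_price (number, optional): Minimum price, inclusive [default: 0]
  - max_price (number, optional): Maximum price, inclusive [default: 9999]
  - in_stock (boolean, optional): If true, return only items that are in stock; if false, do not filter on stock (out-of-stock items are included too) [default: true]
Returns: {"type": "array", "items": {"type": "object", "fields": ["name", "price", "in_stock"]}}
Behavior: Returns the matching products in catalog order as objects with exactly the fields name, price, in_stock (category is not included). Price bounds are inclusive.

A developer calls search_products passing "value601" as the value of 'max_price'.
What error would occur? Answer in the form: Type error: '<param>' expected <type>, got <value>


Spec: 'max_price' is declared as number; "value601" is a string.
Type error: 'max_price' expected number, got "value601"


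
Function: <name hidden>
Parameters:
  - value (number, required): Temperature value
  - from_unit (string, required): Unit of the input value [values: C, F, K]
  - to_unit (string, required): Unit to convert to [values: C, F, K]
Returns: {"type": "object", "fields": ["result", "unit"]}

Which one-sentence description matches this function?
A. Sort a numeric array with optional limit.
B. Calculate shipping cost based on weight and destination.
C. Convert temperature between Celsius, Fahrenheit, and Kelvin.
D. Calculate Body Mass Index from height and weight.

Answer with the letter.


Parameters value, from_unit, to_unit and return ["result", "unit"] fit: Convert temperature between Celsius, Fahrenheit, and Kelvin.
C


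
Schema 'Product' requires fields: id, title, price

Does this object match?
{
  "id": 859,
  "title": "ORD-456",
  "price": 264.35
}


Checking required fields... All present.
Valid - all required fields present


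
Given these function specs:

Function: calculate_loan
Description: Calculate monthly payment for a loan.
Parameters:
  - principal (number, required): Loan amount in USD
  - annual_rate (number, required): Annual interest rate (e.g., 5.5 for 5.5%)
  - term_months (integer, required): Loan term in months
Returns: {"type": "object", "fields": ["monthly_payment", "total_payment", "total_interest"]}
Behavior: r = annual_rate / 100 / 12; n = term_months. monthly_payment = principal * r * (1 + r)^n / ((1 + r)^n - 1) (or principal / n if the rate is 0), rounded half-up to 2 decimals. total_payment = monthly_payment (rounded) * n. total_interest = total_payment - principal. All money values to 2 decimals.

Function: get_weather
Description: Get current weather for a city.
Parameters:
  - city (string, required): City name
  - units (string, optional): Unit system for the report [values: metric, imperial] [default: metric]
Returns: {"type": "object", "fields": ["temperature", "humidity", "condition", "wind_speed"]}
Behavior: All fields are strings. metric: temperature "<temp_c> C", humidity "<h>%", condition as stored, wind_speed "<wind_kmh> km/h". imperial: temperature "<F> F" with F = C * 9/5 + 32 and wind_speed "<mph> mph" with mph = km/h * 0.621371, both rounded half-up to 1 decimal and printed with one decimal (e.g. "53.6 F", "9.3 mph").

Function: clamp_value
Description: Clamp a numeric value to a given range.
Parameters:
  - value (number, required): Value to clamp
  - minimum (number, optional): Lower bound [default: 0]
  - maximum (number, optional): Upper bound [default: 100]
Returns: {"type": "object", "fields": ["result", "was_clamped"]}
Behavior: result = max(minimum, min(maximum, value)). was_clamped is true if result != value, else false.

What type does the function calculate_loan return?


The calculate_loan spec declares Returns: {"type": "object", "fields": ["monthly_payment", "total_payment", "total_interest"]}
Type:
object


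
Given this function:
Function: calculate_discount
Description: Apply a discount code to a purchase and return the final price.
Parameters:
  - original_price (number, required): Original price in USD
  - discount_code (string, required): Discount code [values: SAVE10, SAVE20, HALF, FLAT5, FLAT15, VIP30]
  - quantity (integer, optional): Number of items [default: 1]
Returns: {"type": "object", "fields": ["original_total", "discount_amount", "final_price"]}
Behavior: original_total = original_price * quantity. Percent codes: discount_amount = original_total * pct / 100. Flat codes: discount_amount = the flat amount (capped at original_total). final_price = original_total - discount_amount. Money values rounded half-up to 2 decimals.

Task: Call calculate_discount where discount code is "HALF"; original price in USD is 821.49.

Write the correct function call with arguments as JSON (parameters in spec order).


Mapping each described value to its parameter name:
  'Discount code' -> discount_code = "HALF"
  'Original price in USD' -> original_price = 821.49
calculate_discount({"original_price": 821.49, "discount_code": "HALF"})


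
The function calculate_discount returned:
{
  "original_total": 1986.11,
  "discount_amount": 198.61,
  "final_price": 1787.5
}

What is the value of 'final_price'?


1787.5


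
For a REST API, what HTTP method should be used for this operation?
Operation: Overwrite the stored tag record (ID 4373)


GET = read, POST = create, PUT = update/replace, DELETE = remove
This operation is an update/replace.
PUT


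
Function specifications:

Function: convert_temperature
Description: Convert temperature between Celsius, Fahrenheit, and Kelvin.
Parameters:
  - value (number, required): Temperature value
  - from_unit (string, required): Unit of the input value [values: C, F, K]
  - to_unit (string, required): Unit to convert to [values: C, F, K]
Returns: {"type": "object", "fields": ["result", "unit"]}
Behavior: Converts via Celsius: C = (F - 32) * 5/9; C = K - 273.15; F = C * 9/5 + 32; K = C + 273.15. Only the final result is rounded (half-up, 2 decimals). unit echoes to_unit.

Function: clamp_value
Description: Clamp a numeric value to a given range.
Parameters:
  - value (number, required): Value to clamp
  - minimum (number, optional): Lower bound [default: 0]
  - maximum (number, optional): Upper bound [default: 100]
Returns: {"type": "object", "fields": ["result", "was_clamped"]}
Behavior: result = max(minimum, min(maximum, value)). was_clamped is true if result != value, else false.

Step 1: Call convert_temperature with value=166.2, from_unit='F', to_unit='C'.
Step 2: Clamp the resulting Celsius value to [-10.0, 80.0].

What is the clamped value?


Step 1: convert_temperature(value=166.2, from_unit=F, to_unit=C)
  To C: (166.2 - 32) * 5/9 = 74.555556
  Target is C: 74.555556
  Round to 2 decimals: 74.56
  -> result = 74.56 C
Step 2: clamp_value(value=74.56, minimum=-10.0, maximum=80.0)
  result = max(-10.0, min(80.0, 74.56)) = max(-10.0, 74.56) = 74.56
  was_clamped = (74.56 != 74.56) = false
  -> result = 74.56
74.56


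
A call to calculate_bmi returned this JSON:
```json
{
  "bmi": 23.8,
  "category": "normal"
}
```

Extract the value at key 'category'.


normal


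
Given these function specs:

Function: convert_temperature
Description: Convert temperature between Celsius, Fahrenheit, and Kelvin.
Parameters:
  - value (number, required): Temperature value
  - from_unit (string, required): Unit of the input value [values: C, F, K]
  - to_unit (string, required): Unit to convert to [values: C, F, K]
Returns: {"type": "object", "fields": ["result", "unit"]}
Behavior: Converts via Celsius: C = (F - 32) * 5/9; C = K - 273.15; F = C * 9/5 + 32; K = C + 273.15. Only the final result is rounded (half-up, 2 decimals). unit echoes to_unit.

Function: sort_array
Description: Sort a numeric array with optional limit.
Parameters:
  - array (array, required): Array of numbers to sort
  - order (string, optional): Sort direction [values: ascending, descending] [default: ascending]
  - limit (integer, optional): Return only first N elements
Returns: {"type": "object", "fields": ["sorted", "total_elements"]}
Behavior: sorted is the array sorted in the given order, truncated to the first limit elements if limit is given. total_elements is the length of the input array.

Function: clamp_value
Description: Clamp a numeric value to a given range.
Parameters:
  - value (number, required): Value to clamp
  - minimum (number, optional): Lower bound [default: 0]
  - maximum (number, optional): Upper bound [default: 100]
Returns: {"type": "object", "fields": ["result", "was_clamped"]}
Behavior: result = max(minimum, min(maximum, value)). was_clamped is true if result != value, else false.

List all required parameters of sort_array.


Parameters of sort_array and their required/optional flag:
  array: required
  order: optional
  limit: optional
array


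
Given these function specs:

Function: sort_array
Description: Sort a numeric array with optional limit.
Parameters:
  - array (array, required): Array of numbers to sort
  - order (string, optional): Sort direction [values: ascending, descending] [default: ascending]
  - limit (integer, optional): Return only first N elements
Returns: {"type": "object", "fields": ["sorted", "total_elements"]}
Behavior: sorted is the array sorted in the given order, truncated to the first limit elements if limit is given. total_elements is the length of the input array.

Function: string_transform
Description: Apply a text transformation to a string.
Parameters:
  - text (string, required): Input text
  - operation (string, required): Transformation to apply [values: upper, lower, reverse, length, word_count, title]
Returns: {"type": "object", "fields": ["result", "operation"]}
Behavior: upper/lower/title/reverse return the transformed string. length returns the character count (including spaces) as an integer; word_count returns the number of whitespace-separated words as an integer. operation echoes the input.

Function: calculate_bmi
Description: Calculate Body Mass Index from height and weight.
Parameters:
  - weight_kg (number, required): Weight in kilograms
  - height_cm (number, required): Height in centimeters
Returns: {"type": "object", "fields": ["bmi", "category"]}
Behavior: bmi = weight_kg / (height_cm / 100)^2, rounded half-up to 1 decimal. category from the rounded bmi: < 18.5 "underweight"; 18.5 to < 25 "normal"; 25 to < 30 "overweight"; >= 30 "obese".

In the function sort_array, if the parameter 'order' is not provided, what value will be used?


The sort_array spec declares:
  - order (string, optional): Sort direction [values: ascending, descending] [default: ascending]
Default:
ascending


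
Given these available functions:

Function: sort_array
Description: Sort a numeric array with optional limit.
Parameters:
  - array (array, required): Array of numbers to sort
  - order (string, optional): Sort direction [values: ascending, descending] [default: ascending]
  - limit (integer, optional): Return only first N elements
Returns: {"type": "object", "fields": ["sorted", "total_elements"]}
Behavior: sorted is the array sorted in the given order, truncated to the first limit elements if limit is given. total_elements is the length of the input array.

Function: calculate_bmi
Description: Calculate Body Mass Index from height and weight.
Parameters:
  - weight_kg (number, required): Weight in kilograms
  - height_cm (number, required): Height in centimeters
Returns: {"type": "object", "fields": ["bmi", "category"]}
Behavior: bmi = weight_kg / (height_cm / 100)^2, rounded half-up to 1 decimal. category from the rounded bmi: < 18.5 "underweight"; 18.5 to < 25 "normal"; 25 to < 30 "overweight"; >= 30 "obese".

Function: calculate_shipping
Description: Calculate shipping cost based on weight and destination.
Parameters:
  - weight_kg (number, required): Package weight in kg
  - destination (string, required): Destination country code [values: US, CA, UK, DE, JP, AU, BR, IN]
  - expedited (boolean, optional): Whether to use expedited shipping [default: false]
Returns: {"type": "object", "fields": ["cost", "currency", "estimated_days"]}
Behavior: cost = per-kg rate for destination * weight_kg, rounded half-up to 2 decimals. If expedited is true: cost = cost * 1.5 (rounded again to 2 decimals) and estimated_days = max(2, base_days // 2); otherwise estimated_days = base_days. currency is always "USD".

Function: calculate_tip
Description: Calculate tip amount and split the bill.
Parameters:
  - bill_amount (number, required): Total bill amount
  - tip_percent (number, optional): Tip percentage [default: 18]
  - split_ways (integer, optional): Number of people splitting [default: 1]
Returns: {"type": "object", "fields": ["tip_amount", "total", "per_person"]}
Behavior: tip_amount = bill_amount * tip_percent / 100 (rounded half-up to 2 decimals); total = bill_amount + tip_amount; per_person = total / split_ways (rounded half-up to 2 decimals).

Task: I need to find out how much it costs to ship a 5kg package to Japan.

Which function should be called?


The task needs a function whose description is: Calculate shipping cost based on weight and destination.
calculate_shipping


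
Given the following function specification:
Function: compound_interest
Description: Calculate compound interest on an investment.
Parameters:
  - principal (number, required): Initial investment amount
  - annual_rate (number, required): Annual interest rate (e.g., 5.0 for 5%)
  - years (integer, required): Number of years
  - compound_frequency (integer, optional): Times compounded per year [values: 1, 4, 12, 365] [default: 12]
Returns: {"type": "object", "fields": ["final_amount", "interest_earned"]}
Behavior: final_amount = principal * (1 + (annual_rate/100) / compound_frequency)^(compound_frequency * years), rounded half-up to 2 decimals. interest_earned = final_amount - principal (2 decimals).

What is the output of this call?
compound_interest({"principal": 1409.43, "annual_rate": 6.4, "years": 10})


Defaults applied: compound_frequency=12
rate per period = 6.4/100/12 = 0.005333333333 (keep full precision); periods = 12 * 10 = 120
(1 + 0.005333333333)^120 = 1.89325842
final_amount = 1409.43 * 1.89325842 = 2668.415217 -> 2668.42
interest_earned = 2668.42 - 1409.43 = 1258.99
Output:
{"final_amount": 2668.42, "interest_earned": 1258.99}


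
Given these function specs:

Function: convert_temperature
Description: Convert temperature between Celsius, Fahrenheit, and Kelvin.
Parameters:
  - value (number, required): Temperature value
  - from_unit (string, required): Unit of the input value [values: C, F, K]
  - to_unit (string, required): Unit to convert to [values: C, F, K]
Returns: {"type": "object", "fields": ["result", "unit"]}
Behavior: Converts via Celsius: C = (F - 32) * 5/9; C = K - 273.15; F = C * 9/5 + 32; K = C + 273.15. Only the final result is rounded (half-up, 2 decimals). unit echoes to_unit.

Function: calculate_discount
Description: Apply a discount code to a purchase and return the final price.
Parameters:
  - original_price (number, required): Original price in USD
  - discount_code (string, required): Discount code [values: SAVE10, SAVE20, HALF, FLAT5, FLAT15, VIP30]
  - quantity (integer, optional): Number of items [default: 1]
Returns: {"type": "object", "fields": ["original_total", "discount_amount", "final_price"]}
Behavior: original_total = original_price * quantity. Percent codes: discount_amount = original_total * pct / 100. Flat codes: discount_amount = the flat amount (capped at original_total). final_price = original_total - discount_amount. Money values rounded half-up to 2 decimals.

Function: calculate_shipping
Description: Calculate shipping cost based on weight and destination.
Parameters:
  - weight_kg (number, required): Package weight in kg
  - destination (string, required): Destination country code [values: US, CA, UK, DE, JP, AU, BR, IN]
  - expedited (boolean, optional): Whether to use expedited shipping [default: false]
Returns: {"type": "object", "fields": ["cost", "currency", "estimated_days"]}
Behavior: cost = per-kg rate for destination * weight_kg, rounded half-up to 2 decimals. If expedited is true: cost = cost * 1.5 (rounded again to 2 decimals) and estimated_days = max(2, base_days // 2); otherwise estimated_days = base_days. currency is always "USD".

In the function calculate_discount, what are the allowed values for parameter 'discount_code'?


The calculate_discount spec declares:
  - discount_code (string, required): Discount code [values: SAVE10, SAVE20, HALF, FLAT5, FLAT15, VIP30]
Allowed values:
SAVE10, SAVE20, HALF, FLAT5, FLAT15, VIP30
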